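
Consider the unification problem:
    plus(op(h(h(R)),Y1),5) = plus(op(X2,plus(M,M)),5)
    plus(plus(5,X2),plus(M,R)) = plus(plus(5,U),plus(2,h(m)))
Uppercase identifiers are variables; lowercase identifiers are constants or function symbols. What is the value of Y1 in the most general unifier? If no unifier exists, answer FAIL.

plus(2,2)

Decompose plus/2: op(h(h(R)),Y1) = op(X2,plus(M,M)),  5 = 5.
Decompose op/2: h(h(R)) = X2,  Y1 = plus(M,M).
Bind X2 := h(h(R)); substituting into the one remaining equation that mentions X2 gives: plus(plus(5,h(h(R))),plus(M,R)) = plus(plus(5,U),plus(2,h(m))).
Bind Y1 := plus(M,M); no other remaining equation mentions Y1.
Delete trivial equation 5 = 5.
Decompose plus/2: plus(5,h(h(R))) = plus(5,U),  plus(M,R) = plus(2,h(m)).
Decompose plus/2: 5 = 5,  h(h(R)) = U.
Delete trivial equation 5 = 5.
Bind U := h(h(R)); no other remaining equation mentions U.
Decompose plus/2: M = 2,  R = h(m).
Bind M := 2; no other remaining equation mentions M. Substituting into the earlier binding gives Y1 := plus(2,2).
Bind R := h(m). Substituting into the earlier bindings gives X2 := h(h(h(m))), U := h(h(h(m))).
MGU = { X2 -> h(h(h(m))), Y1 -> plus(2,2), U -> h(h(h(m))), M -> 2, R -> h(m) }, so Y1 -> plus(2,2).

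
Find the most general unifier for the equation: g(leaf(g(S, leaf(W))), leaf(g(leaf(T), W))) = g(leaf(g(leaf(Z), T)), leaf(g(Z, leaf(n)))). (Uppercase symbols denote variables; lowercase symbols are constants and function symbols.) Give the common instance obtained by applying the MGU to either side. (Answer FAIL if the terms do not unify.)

g(leaf(g(leaf(leaf(leaf(leaf(n)))), leaf(leaf(n)))), leaf(g(leaf(leaf(leaf(n))), leaf(n))))

Decompose g/2: leaf(g(S, leaf(W))) = leaf(g(leaf(Z), T)),  leaf(g(leaf(T), W)) = leaf(g(Z, leaf(n))).
Decompose leaf/1: g(S, leaf(W)) = g(leaf(Z), T).
Decompose g/2: S = leaf(Z),  leaf(W) = T.
Bind S := leaf(Z); no other remaining equation mentions S.
Bind T := leaf(W); substituting into the remaining equation gives: leaf(g(leaf(leaf(W)), W)) = leaf(g(Z, leaf(n))).
Decompose leaf/1: g(leaf(leaf(W)), W) = g(Z, leaf(n)).
Decompose g/2: leaf(leaf(W)) = Z,  W = leaf(n).
Bind Z := leaf(leaf(W)); no other remaining equation mentions Z. Substituting into the earlier binding gives S := leaf(leaf(leaf(W))).
Bind W := leaf(n). Substituting into the earlier bindings gives S := leaf(leaf(leaf(leaf(n)))), T := leaf(leaf(n)), Z := leaf(leaf(leaf(n))).
Applying the MGU to either side gives g(leaf(g(leaf(leaf(leaf(leaf(n)))), leaf(leaf(n)))), leaf(g(leaf(leaf(leaf(n))), leaf(n)))).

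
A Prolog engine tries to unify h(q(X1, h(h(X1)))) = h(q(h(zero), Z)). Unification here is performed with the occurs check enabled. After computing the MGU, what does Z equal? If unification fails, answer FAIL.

h(h(h(zero)))

Decompose h/1: q(X1, h(h(X1))) = q(h(zero), Z).
Decompose q/2: X1 = h(zero),  h(h(X1)) = Z.
Bind X1 := h(zero); substituting into the remaining equation gives: h(h(h(zero))) = Z.
Bind Z := h(h(h(zero))).
MGU = { X1 = h(zero), Z = h(h(h(zero))) }, so Z = h(h(h(zero))).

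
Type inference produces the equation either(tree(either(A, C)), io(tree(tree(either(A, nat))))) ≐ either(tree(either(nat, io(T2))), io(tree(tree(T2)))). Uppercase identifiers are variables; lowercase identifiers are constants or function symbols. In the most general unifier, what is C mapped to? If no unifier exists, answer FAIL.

io(either(nat, nat))

Decompose either/2: tree(either(A, C)) ≐ tree(either(nat, io(T2))),  io(tree(tree(either(A, nat)))) ≐ io(tree(tree(T2))).
Decompose tree/1: either(A, C) ≐ either(nat, io(T2)).
Decompose either/2: A ≐ nat,  C ≐ io(T2).
Bind A := nat; substituting into the one remaining equation that mentions A gives: io(tree(tree(either(nat, nat)))) ≐ io(tree(tree(T2))).
Bind C := io(T2); no other remaining equation mentions C.
Decompose io/1: tree(tree(either(nat, nat))) ≐ tree(tree(T2)).
Decompose tree/1: tree(either(nat, nat)) ≐ tree(T2).
Decompose tree/1: either(nat, nat) ≐ T2.
Bind T2 := either(nat, nat). Substituting into the earlier binding gives C := io(either(nat, nat)).
MGU = { A -> nat, C -> io(either(nat, nat)), T2 -> either(nat, nat) }, so C -> io(either(nat, nat)).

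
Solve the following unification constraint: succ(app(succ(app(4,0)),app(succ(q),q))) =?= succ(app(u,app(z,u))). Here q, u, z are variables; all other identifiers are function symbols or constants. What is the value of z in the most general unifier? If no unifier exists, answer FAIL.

Decompose succ/1: app(succ(app(4,0)),app(succ(q),q)) =?= app(u,app(z,u)).
Decompose app/2: succ(app(4,0)) =?= u,  app(succ(q),q) =?= app(z,u).
Bind u := succ(app(4,0)); substituting into the remaining equation gives: app(succ(q),q) =?= app(z,succ(app(4,0))).
Decompose app/2: succ(q) =?= z,  q =?= succ(app(4,0)).
Bind z := succ(q); no other remaining equation mentions z.
Bind q := succ(app(4,0)). Substituting into the earlier binding gives z := succ(succ(app(4,0))).
MGU = { u := succ(app(4,0)), z := succ(succ(app(4,0))), q := succ(app(4,0)) }, so z := succ(succ(app(4,0))).

succ(succ(app(4,0)))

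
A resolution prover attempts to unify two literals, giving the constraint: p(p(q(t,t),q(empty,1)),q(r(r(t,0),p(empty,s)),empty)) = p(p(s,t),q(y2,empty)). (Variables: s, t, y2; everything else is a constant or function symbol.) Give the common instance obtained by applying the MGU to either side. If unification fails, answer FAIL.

p(p(q(q(empty,1),q(empty,1)),q(empty,1)),q(r(r(q(empty,1),0),p(empty,q(q(empty,1),q(empty,1)))),empty))

Decompose p/2: p(q(t,t),q(empty,1)) = p(s,t),  q(r(r(t,0),p(empty,s)),empty) = q(y2,empty).
Decompose p/2: q(t,t) = s,  q(empty,1) = t.
Bind s := q(t,t); substituting into the one remaining equation that mentions s gives: q(r(r(t,0),p(empty,q(t,t))),empty) = q(y2,empty).
Bind t := q(empty,1); substituting into the remaining equation gives: q(r(r(q(empty,1),0),p(empty,q(q(empty,1),q(empty,1)))),empty) = q(y2,empty). Substituting into the earlier binding gives s := q(q(empty,1),q(empty,1)).
Decompose q/2: r(r(q(empty,1),0),p(empty,q(q(empty,1),q(empty,1)))) = y2,  empty = empty.
Bind y2 := r(r(q(empty,1),0),p(empty,q(q(empty,1),q(empty,1)))); no other remaining equation mentions y2.
Delete trivial equation empty = empty.
Applying the MGU to either side gives p(p(q(q(empty,1),q(empty,1)),q(empty,1)),q(r(r(q(empty,1),0),p(empty,q(q(empty,1),q(empty,1)))),empty)).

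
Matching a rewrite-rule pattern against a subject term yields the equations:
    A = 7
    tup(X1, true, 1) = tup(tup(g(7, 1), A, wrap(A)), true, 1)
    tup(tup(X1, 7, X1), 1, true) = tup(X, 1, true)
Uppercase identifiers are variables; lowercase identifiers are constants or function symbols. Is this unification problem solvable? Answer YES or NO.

Bind A := 7; substituting into the one remaining equation that mentions A gives: tup(X1, true, 1) = tup(tup(g(7, 1), 7, wrap(7)), true, 1).
Decompose tup/3: X1 = tup(g(7, 1), 7, wrap(7)),  true = true,  1 = 1.
Bind X1 := tup(g(7, 1), 7, wrap(7)); substituting into the one remaining equation that mentions X1 gives: tup(tup(tup(g(7, 1), 7, wrap(7)), 7, tup(g(7, 1), 7, wrap(7))), 1, true) = tup(X, 1, true).
Delete trivial equation true = true.
Delete trivial equation 1 = 1.
Decompose tup/3: tup(tup(g(7, 1), 7, wrap(7)), 7, tup(g(7, 1), 7, wrap(7))) = X,  1 = 1,  true = true.
Bind X := tup(tup(g(7, 1), 7, wrap(7)), 7, tup(g(7, 1), 7, wrap(7))); no other remaining equation mentions X.
Delete trivial equation 1 = 1.
Delete trivial equation true = true.
No equations remain and no clash or occurs-check failure arose, so a unifier exists.

YES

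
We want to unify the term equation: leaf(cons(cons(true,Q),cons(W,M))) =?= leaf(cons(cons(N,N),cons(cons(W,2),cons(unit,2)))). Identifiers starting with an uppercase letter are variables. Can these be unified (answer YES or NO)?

Decompose leaf/1: cons(cons(true,Q),cons(W,M)) =?= cons(cons(N,N),cons(cons(W,2),cons(unit,2))).
Decompose cons/2: cons(true,Q) =?= cons(N,N),  cons(W,M) =?= cons(cons(W,2),cons(unit,2)).
Decompose cons/2: true =?= N,  Q =?= N.
Bind N := true; substituting into the one remaining equation that mentions N gives: Q =?= true.
Bind Q := true; no other remaining equation mentions Q.
Decompose cons/2: W =?= cons(W,2),  M =?= cons(unit,2).
Occurs check fails: W occurs in cons(W,2); the equation W =?= cons(W,2) has no finite solution.

NO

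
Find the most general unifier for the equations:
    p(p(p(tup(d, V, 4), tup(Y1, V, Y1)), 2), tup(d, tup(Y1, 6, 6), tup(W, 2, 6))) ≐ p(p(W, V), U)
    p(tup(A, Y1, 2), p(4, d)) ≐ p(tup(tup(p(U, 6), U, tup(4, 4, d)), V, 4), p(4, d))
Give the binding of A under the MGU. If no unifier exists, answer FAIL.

Decompose p/2: p(p(tup(d, V, 4), tup(Y1, V, Y1)), 2) ≐ p(W, V),  tup(d, tup(Y1, 6, 6), tup(W, 2, 6)) ≐ U.
Decompose p/2: p(tup(d, V, 4), tup(Y1, V, Y1)) ≐ W,  2 ≐ V.
Bind W := p(tup(d, V, 4), tup(Y1, V, Y1)); substituting into the one remaining equation that mentions W gives: tup(d, tup(Y1, 6, 6), tup(p(tup(d, V, 4), tup(Y1, V, Y1)), 2, 6)) ≐ U.
Bind V := 2; substituting into the remaining equations gives: tup(d, tup(Y1, 6, 6), tup(p(tup(d, 2, 4), tup(Y1, 2, Y1)), 2, 6)) ≐ U,  p(tup(A, Y1, 2), p(4, d)) ≐ p(tup(tup(p(U, 6), U, tup(4, 4, d)), 2, 4), p(4, d)). Substituting into the earlier binding gives W := p(tup(d, 2, 4), tup(Y1, 2, Y1)).
Bind U := tup(d, tup(Y1, 6, 6), tup(p(tup(d, 2, 4), tup(Y1, 2, Y1)), 2, 6)); substituting into the remaining equation gives: p(tup(A, Y1, 2), p(4, d)) ≐ p(tup(tup(p(tup(d, tup(Y1, 6, 6), tup(p(tup(d, 2, 4), tup(Y1, 2, Y1)), 2, 6)), 6), tup(d, tup(Y1, 6, 6), tup(p(tup(d, 2, 4), tup(Y1, 2, Y1)), 2, 6)), tup(4, 4, d)), 2, 4), p(4, d)).
Decompose p/2: tup(A, Y1, 2) ≐ tup(tup(p(tup(d, tup(Y1, 6, 6), tup(p(tup(d, 2, 4), tup(Y1, 2, Y1)), 2, 6)), 6), tup(d, tup(Y1, 6, 6), tup(p(tup(d, 2, 4), tup(Y1, 2, Y1)), 2, 6)), tup(4, 4, d)), 2, 4),  p(4, d) ≐ p(4, d).
Decompose tup/3: A ≐ tup(p(tup(d, tup(Y1, 6, 6), tup(p(tup(d, 2, 4), tup(Y1, 2, Y1)), 2, 6)), 6), tup(d, tup(Y1, 6, 6), tup(p(tup(d, 2, 4), tup(Y1, 2, Y1)), 2, 6)), tup(4, 4, d)),  Y1 ≐ 2,  2 ≐ 4.
Bind A := tup(p(tup(d, tup(Y1, 6, 6), tup(p(tup(d, 2, 4), tup(Y1, 2, Y1)), 2, 6)), 6), tup(d, tup(Y1, 6, 6), tup(p(tup(d, 2, 4), tup(Y1, 2, Y1)), 2, 6)), tup(4, 4, d)); no other remaining equation mentions A.
Bind Y1 := 2; no other remaining equation mentions Y1. Substituting into the earlier bindings gives W := p(tup(d, 2, 4), tup(2, 2, 2)), U := tup(d, tup(2, 6, 6), tup(p(tup(d, 2, 4), tup(2, 2, 2)), 2, 6)), A := tup(p(tup(d, tup(2, 6, 6), tup(p(tup(d, 2, 4), tup(2, 2, 2)), 2, 6)), 6), tup(d, tup(2, 6, 6), tup(p(tup(d, 2, 4), tup(2, 2, 2)), 2, 6)), tup(4, 4, d)).
Clash: constants 2 and 4 differ; no unifier exists.

FAIL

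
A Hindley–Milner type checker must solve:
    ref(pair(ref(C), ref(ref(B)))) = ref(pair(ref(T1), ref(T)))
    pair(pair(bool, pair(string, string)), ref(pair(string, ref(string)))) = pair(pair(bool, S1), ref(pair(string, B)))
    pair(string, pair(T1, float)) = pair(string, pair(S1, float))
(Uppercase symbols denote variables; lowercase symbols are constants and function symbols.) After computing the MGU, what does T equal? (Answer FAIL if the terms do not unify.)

Decompose ref/1: pair(ref(C), ref(ref(B))) = pair(ref(T1), ref(T)).
Decompose pair/2: ref(C) = ref(T1),  ref(ref(B)) = ref(T).
Decompose ref/1: C = T1.
Bind C := T1; no other remaining equation mentions C.
Decompose ref/1: ref(B) = T.
Bind T := ref(B); no other remaining equation mentions T.
Decompose pair/2: pair(bool, pair(string, string)) = pair(bool, S1),  ref(pair(string, ref(string))) = ref(pair(string, B)).
Decompose pair/2: bool = bool,  pair(string, string) = S1.
Delete trivial equation bool = bool.
Bind S1 := pair(string, string); substituting into the one remaining equation that mentions S1 gives: pair(string, pair(T1, float)) = pair(string, pair(pair(string, string), float)).
Decompose ref/1: pair(string, ref(string)) = pair(string, B).
Decompose pair/2: string = string,  ref(string) = B.
Delete trivial equation string = string.
Bind B := ref(string); no other remaining equation mentions B. Substituting into the earlier binding gives T := ref(ref(string)).
Decompose pair/2: string = string,  pair(T1, float) = pair(pair(string, string), float).
Delete trivial equation string = string.
Decompose pair/2: T1 = pair(string, string),  float = float.
Bind T1 := pair(string, string); no other remaining equation mentions T1. Substituting into the earlier binding gives C := pair(string, string).
Delete trivial equation float = float.
MGU = { C := pair(string, string), T := ref(ref(string)), S1 := pair(string, string), B := ref(string), T1 := pair(string, string) }, so T := ref(ref(string)).

ref(ref(string))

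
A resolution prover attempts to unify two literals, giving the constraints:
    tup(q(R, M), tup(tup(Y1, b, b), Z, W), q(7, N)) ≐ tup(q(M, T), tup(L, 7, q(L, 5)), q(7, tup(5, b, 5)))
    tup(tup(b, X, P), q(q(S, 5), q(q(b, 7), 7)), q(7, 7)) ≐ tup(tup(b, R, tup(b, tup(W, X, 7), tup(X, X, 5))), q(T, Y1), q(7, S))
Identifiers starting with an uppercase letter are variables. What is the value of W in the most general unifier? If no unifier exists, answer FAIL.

Decompose tup/3: q(R, M) ≐ q(M, T),  tup(tup(Y1, b, b), Z, W) ≐ tup(L, 7, q(L, 5)),  q(7, N) ≐ q(7, tup(5, b, 5)).
Decompose q/2: R ≐ M,  M ≐ T.
Bind R := M; substituting into the one remaining equation that mentions R gives: tup(tup(b, X, P), q(q(S, 5), q(q(b, 7), 7)), q(7, 7)) ≐ tup(tup(b, M, tup(b, tup(W, X, 7), tup(X, X, 5))), q(T, Y1), q(7, S)).
Bind M := T; substituting into the one remaining equation that mentions M gives: tup(tup(b, X, P), q(q(S, 5), q(q(b, 7), 7)), q(7, 7)) ≐ tup(tup(b, T, tup(b, tup(W, X, 7), tup(X, X, 5))), q(T, Y1), q(7, S)). Substituting into the earlier binding gives R := T.
Decompose tup/3: tup(Y1, b, b) ≐ L,  Z ≐ 7,  W ≐ q(L, 5).
Bind L := tup(Y1, b, b); substituting into the one remaining equation that mentions L gives: W ≐ q(tup(Y1, b, b), 5).
Bind Z := 7; no other remaining equation mentions Z.
Bind W := q(tup(Y1, b, b), 5); substituting into the one remaining equation that mentions W gives: tup(tup(b, X, P), q(q(S, 5), q(q(b, 7), 7)), q(7, 7)) ≐ tup(tup(b, T, tup(b, tup(q(tup(Y1, b, b), 5), X, 7), tup(X, X, 5))), q(T, Y1), q(7, S)).
Decompose q/2: 7 ≐ 7,  N ≐ tup(5, b, 5).
Delete trivial equation 7 ≐ 7.
Bind N := tup(5, b, 5); no other remaining equation mentions N.
Decompose tup/3: tup(b, X, P) ≐ tup(b, T, tup(b, tup(q(tup(Y1, b, b), 5), X, 7), tup(X, X, 5))),  q(q(S, 5), q(q(b, 7), 7)) ≐ q(T, Y1),  q(7, 7) ≐ q(7, S).
Decompose tup/3: b ≐ b,  X ≐ T,  P ≐ tup(b, tup(q(tup(Y1, b, b), 5), X, 7), tup(X, X, 5)).
Delete trivial equation b ≐ b.
Bind X := T; substituting into the one remaining equation that mentions X gives: P ≐ tup(b, tup(q(tup(Y1, b, b), 5), T, 7), tup(T, T, 5)).
Bind P := tup(b, tup(q(tup(Y1, b, b), 5), T, 7), tup(T, T, 5)); no other remaining equation mentions P.
Decompose q/2: q(S, 5) ≐ T,  q(q(b, 7), 7) ≐ Y1.
Bind T := q(S, 5); no other remaining equation mentions T. Substituting into the earlier bindings gives R := q(S, 5), M := q(S, 5), X := q(S, 5), P := tup(b, tup(q(tup(Y1, b, b), 5), q(S, 5), 7), tup(q(S, 5), q(S, 5), 5)).
Bind Y1 := q(q(b, 7), 7); no other remaining equation mentions Y1. Substituting into the earlier bindings gives L := tup(q(q(b, 7), 7), b, b), W := q(tup(q(q(b, 7), 7), b, b), 5), P := tup(b, tup(q(tup(q(q(b, 7), 7), b, b), 5), q(S, 5), 7), tup(q(S, 5), q(S, 5), 5)).
Decompose q/2: 7 ≐ 7,  7 ≐ S.
Delete trivial equation 7 ≐ 7.
Bind S := 7. Substituting into the earlier bindings gives R := q(7, 5), M := q(7, 5), X := q(7, 5), P := tup(b, tup(q(tup(q(q(b, 7), 7), b, b), 5), q(7, 5), 7), tup(q(7, 5), q(7, 5), 5)), T := q(7, 5).
MGU = { R -> q(7, 5), M -> q(7, 5), L -> tup(q(q(b, 7), 7), b, b), Z -> 7, W -> q(tup(q(q(b, 7), 7), b, b), 5), N -> tup(5, b, 5), X -> q(7, 5), P -> tup(b, tup(q(tup(q(q(b, 7), 7), b, b), 5), q(7, 5), 7), tup(q(7, 5), q(7, 5), 5)), T -> q(7, 5), Y1 -> q(q(b, 7), 7), S -> 7 }, so W -> q(tup(q(q(b, 7), 7), b, b), 5).

q(tup(q(q(b, 7), 7), b, b), 5)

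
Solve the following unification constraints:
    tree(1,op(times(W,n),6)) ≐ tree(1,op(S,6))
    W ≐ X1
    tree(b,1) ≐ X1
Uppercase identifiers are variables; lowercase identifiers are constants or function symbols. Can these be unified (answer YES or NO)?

Decompose tree/2: 1 ≐ 1,  op(times(W,n),6) ≐ op(S,6).
Delete trivial equation 1 ≐ 1.
Decompose op/2: times(W,n) ≐ S,  6 ≐ 6.
Bind S := times(W,n); no other remaining equation mentions S.
Delete trivial equation 6 ≐ 6.
Bind W := X1; no other remaining equation mentions W. Substituting into the earlier binding gives S := times(X1,n).
Bind X1 := tree(b,1). Substituting into the earlier bindings gives S := times(tree(b,1),n), W := tree(b,1).
No equations remain and no clash or occurs-check failure arose, so a unifier exists.

YES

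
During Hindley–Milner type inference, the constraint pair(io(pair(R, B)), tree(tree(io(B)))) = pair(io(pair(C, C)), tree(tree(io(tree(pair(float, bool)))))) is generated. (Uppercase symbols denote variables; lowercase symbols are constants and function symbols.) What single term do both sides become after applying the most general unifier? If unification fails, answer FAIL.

pair(io(pair(tree(pair(float, bool)), tree(pair(float, bool)))), tree(tree(io(tree(pair(float, bool))))))

Decompose pair/2: io(pair(R, B)) = io(pair(C, C)),  tree(tree(io(B))) = tree(tree(io(tree(pair(float, bool))))).
Decompose io/1: pair(R, B) = pair(C, C).
Decompose pair/2: R = C,  B = C.
Bind R := C; no other remaining equation mentions R.
Bind B := C; substituting into the remaining equation gives: tree(tree(io(C))) = tree(tree(io(tree(pair(float, bool))))).
Decompose tree/1: tree(io(C)) = tree(io(tree(pair(float, bool)))).
Decompose tree/1: io(C) = io(tree(pair(float, bool))).
Decompose io/1: C = tree(pair(float, bool)).
Bind C := tree(pair(float, bool)). Substituting into the earlier bindings gives R := tree(pair(float, bool)), B := tree(pair(float, bool)).
Applying the MGU to either side gives pair(io(pair(tree(pair(float, bool)), tree(pair(float, bool)))), tree(tree(io(tree(pair(float, bool)))))).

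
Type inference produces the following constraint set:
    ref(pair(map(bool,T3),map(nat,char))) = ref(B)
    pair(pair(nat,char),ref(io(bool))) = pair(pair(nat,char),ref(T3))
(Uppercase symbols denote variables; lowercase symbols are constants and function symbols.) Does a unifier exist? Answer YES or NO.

YES

Decompose ref/1: pair(map(bool,T3),map(nat,char)) = B.
Bind B := pair(map(bool,T3),map(nat,char)); no other remaining equation mentions B.
Decompose pair/2: pair(nat,char) = pair(nat,char),  ref(io(bool)) = ref(T3).
Delete trivial equation pair(nat,char) = pair(nat,char).
Decompose ref/1: io(bool) = T3.
Bind T3 := io(bool). Substituting into the earlier binding gives B := pair(map(bool,io(bool)),map(nat,char)).
No equations remain and no clash or occurs-check failure arose, so a unifier exists.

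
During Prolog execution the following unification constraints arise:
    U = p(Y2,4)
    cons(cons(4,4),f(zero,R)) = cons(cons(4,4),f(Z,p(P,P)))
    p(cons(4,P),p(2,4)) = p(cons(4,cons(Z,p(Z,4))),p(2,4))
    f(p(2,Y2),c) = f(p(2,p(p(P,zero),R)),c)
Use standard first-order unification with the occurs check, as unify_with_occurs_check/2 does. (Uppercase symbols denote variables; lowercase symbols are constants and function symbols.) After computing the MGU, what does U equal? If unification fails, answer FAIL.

Bind U := p(Y2,4); no other remaining equation mentions U.
Decompose cons/2: cons(4,4) = cons(4,4),  f(zero,R) = f(Z,p(P,P)).
Delete trivial equation cons(4,4) = cons(4,4).
Decompose f/2: zero = Z,  R = p(P,P).
Bind Z := zero; substituting into the one remaining equation that mentions Z gives: p(cons(4,P),p(2,4)) = p(cons(4,cons(zero,p(zero,4))),p(2,4)).
Bind R := p(P,P); substituting into the one remaining equation that mentions R gives: f(p(2,Y2),c) = f(p(2,p(p(P,zero),p(P,P))),c).
Decompose p/2: cons(4,P) = cons(4,cons(zero,p(zero,4))),  p(2,4) = p(2,4).
Decompose cons/2: 4 = 4,  P = cons(zero,p(zero,4)).
Delete trivial equation 4 = 4.
Bind P := cons(zero,p(zero,4)); substituting into the one remaining equation that mentions P gives: f(p(2,Y2),c) = f(p(2,p(p(cons(zero,p(zero,4)),zero),p(cons(zero,p(zero,4)),cons(zero,p(zero,4))))),c). Substituting into the earlier binding gives R := p(cons(zero,p(zero,4)),cons(zero,p(zero,4))).
Delete trivial equation p(2,4) = p(2,4).
Decompose f/2: p(2,Y2) = p(2,p(p(cons(zero,p(zero,4)),zero),p(cons(zero,p(zero,4)),cons(zero,p(zero,4))))),  c = c.
Decompose p/2: 2 = 2,  Y2 = p(p(cons(zero,p(zero,4)),zero),p(cons(zero,p(zero,4)),cons(zero,p(zero,4)))).
Delete trivial equation 2 = 2.
Bind Y2 := p(p(cons(zero,p(zero,4)),zero),p(cons(zero,p(zero,4)),cons(zero,p(zero,4)))); no other remaining equation mentions Y2. Substituting into the earlier binding gives U := p(p(p(cons(zero,p(zero,4)),zero),p(cons(zero,p(zero,4)),cons(zero,p(zero,4)))),4).
Delete trivial equation c = c.
MGU = { U ↦ p(p(p(cons(zero,p(zero,4)),zero),p(cons(zero,p(zero,4)),cons(zero,p(zero,4)))),4), Z ↦ zero, R ↦ p(cons(zero,p(zero,4)),cons(zero,p(zero,4))), P ↦ cons(zero,p(zero,4)), Y2 ↦ p(p(cons(zero,p(zero,4)),zero),p(cons(zero,p(zero,4)),cons(zero,p(zero,4)))) }, so U ↦ p(p(p(cons(zero,p(zero,4)),zero),p(cons(zero,p(zero,4)),cons(zero,p(zero,4)))),4).

p(p(p(cons(zero,p(zero,4)),zero),p(cons(zero,p(zero,4)),cons(zero,p(zero,4)))),4)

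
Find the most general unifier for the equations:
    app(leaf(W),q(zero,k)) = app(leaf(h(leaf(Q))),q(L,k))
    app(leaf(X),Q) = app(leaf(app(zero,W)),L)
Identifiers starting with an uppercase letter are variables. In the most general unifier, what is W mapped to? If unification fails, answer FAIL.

Decompose app/2: leaf(W) = leaf(h(leaf(Q))),  q(zero,k) = q(L,k).
Decompose leaf/1: W = h(leaf(Q)).
Bind W := h(leaf(Q)); substituting into the one remaining equation that mentions W gives: app(leaf(X),Q) = app(leaf(app(zero,h(leaf(Q)))),L).
Decompose q/2: zero = L,  k = k.
Bind L := zero; substituting into the one remaining equation that mentions L gives: app(leaf(X),Q) = app(leaf(app(zero,h(leaf(Q)))),zero).
Delete trivial equation k = k.
Decompose app/2: leaf(X) = leaf(app(zero,h(leaf(Q)))),  Q = zero.
Decompose leaf/1: X = app(zero,h(leaf(Q))).
Bind X := app(zero,h(leaf(Q))); no other remaining equation mentions X.
Bind Q := zero. Substituting into the earlier bindings gives W := h(leaf(zero)), X := app(zero,h(leaf(zero))).
MGU = { W := h(leaf(zero)), L := zero, X := app(zero,h(leaf(zero))), Q := zero }, so W := h(leaf(zero)).

h(leaf(zero))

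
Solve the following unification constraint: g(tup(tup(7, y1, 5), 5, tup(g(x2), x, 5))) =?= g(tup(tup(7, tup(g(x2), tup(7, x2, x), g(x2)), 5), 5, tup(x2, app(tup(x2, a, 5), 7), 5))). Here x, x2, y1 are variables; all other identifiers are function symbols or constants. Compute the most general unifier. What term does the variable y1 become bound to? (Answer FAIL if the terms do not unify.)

FAIL

Decompose g/1: tup(tup(7, y1, 5), 5, tup(g(x2), x, 5)) =?= tup(tup(7, tup(g(x2), tup(7, x2, x), g(x2)), 5), 5, tup(x2, app(tup(x2, a, 5), 7), 5)).
Decompose tup/3: tup(7, y1, 5) =?= tup(7, tup(g(x2), tup(7, x2, x), g(x2)), 5),  5 =?= 5,  tup(g(x2), x, 5) =?= tup(x2, app(tup(x2, a, 5), 7), 5).
Decompose tup/3: 7 =?= 7,  y1 =?= tup(g(x2), tup(7, x2, x), g(x2)),  5 =?= 5.
Delete trivial equation 7 =?= 7.
Bind y1 := tup(g(x2), tup(7, x2, x), g(x2)); no other remaining equation mentions y1.
Delete trivial equation 5 =?= 5.
Delete trivial equation 5 =?= 5.
Decompose tup/3: g(x2) =?= x2,  x =?= app(tup(x2, a, 5), 7),  5 =?= 5.
Occurs check fails: x2 occurs in g(x2); the equation x2 =?= g(x2) has no finite solution.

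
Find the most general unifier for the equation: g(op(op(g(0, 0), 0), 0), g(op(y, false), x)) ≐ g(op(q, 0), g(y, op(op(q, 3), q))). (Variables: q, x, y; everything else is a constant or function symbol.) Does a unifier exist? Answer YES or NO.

Decompose g/2: op(op(g(0, 0), 0), 0) ≐ op(q, 0),  g(op(y, false), x) ≐ g(y, op(op(q, 3), q)).
Decompose op/2: op(g(0, 0), 0) ≐ q,  0 ≐ 0.
Bind q := op(g(0, 0), 0); substituting into the one remaining equation that mentions q gives: g(op(y, false), x) ≐ g(y, op(op(op(g(0, 0), 0), 3), op(g(0, 0), 0))).
Delete trivial equation 0 ≐ 0.
Decompose g/2: op(y, false) ≐ y,  x ≐ op(op(op(g(0, 0), 0), 3), op(g(0, 0), 0)).
Occurs check fails: y occurs in op(y, false); the equation y ≐ op(y, false) has no finite solution.

NO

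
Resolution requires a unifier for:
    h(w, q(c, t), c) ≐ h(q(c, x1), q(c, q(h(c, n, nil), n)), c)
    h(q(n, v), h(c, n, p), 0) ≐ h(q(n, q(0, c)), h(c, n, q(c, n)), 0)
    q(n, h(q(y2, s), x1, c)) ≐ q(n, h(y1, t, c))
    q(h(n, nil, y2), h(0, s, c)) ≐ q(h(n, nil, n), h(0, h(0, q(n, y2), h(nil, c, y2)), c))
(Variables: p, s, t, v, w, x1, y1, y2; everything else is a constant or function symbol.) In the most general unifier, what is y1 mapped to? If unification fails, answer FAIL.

q(n, h(0, q(n, n), h(nil, c, n)))

Decompose h/3: w ≐ q(c, x1),  q(c, t) ≐ q(c, q(h(c, n, nil), n)),  c ≐ c.
Bind w := q(c, x1); no other remaining equation mentions w.
Decompose q/2: c ≐ c,  t ≐ q(h(c, n, nil), n).
Delete trivial equation c ≐ c.
Bind t := q(h(c, n, nil), n); substituting into the one remaining equation that mentions t gives: q(n, h(q(y2, s), x1, c)) ≐ q(n, h(y1, q(h(c, n, nil), n), c)).
Delete trivial equation c ≐ c.
Decompose h/3: q(n, v) ≐ q(n, q(0, c)),  h(c, n, p) ≐ h(c, n, q(c, n)),  0 ≐ 0.
Decompose q/2: n ≐ n,  v ≐ q(0, c).
Delete trivial equation n ≐ n.
Bind v := q(0, c); no other remaining equation mentions v.
Decompose h/3: c ≐ c,  n ≐ n,  p ≐ q(c, n).
Delete trivial equation c ≐ c.
Delete trivial equation n ≐ n.
Bind p := q(c, n); no other remaining equation mentions p.
Delete trivial equation 0 ≐ 0.
Decompose q/2: n ≐ n,  h(q(y2, s), x1, c) ≐ h(y1, q(h(c, n, nil), n), c).
Delete trivial equation n ≐ n.
Decompose h/3: q(y2, s) ≐ y1,  x1 ≐ q(h(c, n, nil), n),  c ≐ c.
Bind y1 := q(y2, s); no other remaining equation mentions y1.
Bind x1 := q(h(c, n, nil), n); no other remaining equation mentions x1. Substituting into the earlier binding gives w := q(c, q(h(c, n, nil), n)).
Delete trivial equation c ≐ c.
Decompose q/2: h(n, nil, y2) ≐ h(n, nil, n),  h(0, s, c) ≐ h(0, h(0, q(n, y2), h(nil, c, y2)), c).
Decompose h/3: n ≐ n,  nil ≐ nil,  y2 ≐ n.
Delete trivial equation n ≐ n.
Delete trivial equation nil ≐ nil.
Bind y2 := n; substituting into the remaining equation gives: h(0, s, c) ≐ h(0, h(0, q(n, n), h(nil, c, n)), c). Substituting into the earlier binding gives y1 := q(n, s).
Decompose h/3: 0 ≐ 0,  s ≐ h(0, q(n, n), h(nil, c, n)),  c ≐ c.
Delete trivial equation 0 ≐ 0.
Bind s := h(0, q(n, n), h(nil, c, n)); no other remaining equation mentions s. Substituting into the earlier binding gives y1 := q(n, h(0, q(n, n), h(nil, c, n))).
Delete trivial equation c ≐ c.
MGU = { w ↦ q(c, q(h(c, n, nil), n)), t ↦ q(h(c, n, nil), n), v ↦ q(0, c), p ↦ q(c, n), y1 ↦ q(n, h(0, q(n, n), h(nil, c, n))), x1 ↦ q(h(c, n, nil), n), y2 ↦ n, s ↦ h(0, q(n, n), h(nil, c, n)) }, so y1 ↦ q(n, h(0, q(n, n), h(nil, c, n))).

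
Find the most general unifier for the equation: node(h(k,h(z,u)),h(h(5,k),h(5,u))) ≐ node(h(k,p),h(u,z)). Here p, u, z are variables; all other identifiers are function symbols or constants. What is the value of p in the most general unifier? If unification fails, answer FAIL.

Decompose node/2: h(k,h(z,u)) ≐ h(k,p),  h(h(5,k),h(5,u)) ≐ h(u,z).
Decompose h/2: k ≐ k,  h(z,u) ≐ p.
Delete trivial equation k ≐ k.
Bind p := h(z,u); no other remaining equation mentions p.
Decompose h/2: h(5,k) ≐ u,  h(5,u) ≐ z.
Bind u := h(5,k); substituting into the remaining equation gives: h(5,h(5,k)) ≐ z. Substituting into the earlier binding gives p := h(z,h(5,k)).
Bind z := h(5,h(5,k)). Substituting into the earlier binding gives p := h(h(5,h(5,k)),h(5,k)).
MGU = { p := h(h(5,h(5,k)),h(5,k)), u := h(5,k), z := h(5,h(5,k)) }, so p := h(h(5,h(5,k)),h(5,k)).

h(h(5,h(5,k)),h(5,k))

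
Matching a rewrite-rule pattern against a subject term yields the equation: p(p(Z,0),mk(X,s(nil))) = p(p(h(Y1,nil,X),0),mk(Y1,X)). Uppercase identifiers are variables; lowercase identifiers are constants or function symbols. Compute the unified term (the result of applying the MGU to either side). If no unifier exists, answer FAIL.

Decompose p/2: p(Z,0) = p(h(Y1,nil,X),0),  mk(X,s(nil)) = mk(Y1,X).
Decompose p/2: Z = h(Y1,nil,X),  0 = 0.
Bind Z := h(Y1,nil,X); no other remaining equation mentions Z.
Delete trivial equation 0 = 0.
Decompose mk/2: X = Y1,  s(nil) = X.
Bind X := Y1; substituting into the remaining equation gives: s(nil) = Y1. Substituting into the earlier binding gives Z := h(Y1,nil,Y1).
Bind Y1 := s(nil). Substituting into the earlier bindings gives Z := h(s(nil),nil,s(nil)), X := s(nil).
Applying the MGU to either side gives p(p(h(s(nil),nil,s(nil)),0),mk(s(nil),s(nil))).

p(p(h(s(nil),nil,s(nil)),0),mk(s(nil),s(nil)))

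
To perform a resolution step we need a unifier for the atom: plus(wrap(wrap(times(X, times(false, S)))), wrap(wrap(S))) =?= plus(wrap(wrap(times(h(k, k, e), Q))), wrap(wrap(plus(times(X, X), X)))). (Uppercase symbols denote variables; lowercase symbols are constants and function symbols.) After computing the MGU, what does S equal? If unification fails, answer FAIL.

Decompose plus/2: wrap(wrap(times(X, times(false, S)))) =?= wrap(wrap(times(h(k, k, e), Q))),  wrap(wrap(S)) =?= wrap(wrap(plus(times(X, X), X))).
Decompose wrap/1: wrap(times(X, times(false, S))) =?= wrap(times(h(k, k, e), Q)).
Decompose wrap/1: times(X, times(false, S)) =?= times(h(k, k, e), Q).
Decompose times/2: X =?= h(k, k, e),  times(false, S) =?= Q.
Bind X := h(k, k, e); substituting into the one remaining equation that mentions X gives: wrap(wrap(S)) =?= wrap(wrap(plus(times(h(k, k, e), h(k, k, e)), h(k, k, e)))).
Bind Q := times(false, S); no other remaining equation mentions Q.
Decompose wrap/1: wrap(S) =?= wrap(plus(times(h(k, k, e), h(k, k, e)), h(k, k, e))).
Decompose wrap/1: S =?= plus(times(h(k, k, e), h(k, k, e)), h(k, k, e)).
Bind S := plus(times(h(k, k, e), h(k, k, e)), h(k, k, e)). Substituting into the earlier binding gives Q := times(false, plus(times(h(k, k, e), h(k, k, e)), h(k, k, e))).
MGU = { X ↦ h(k, k, e), Q ↦ times(false, plus(times(h(k, k, e), h(k, k, e)), h(k, k, e))), S ↦ plus(times(h(k, k, e), h(k, k, e)), h(k, k, e)) }, so S ↦ plus(times(h(k, k, e), h(k, k, e)), h(k, k, e)).

plus(times(h(k, k, e), h(k, k, e)), h(k, k, e))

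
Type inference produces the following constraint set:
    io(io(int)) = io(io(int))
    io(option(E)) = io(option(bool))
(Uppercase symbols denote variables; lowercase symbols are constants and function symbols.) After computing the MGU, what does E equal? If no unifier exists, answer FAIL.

Delete trivial equation io(io(int)) = io(io(int)).
Decompose io/1: option(E) = option(bool).
Decompose option/1: E = bool.
Bind E := bool.
MGU = { E -> bool }, so E -> bool.

bool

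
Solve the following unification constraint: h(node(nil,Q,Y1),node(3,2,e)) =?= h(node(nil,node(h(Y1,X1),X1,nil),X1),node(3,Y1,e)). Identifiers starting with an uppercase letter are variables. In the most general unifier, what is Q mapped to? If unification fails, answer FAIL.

Decompose h/2: node(nil,Q,Y1) =?= node(nil,node(h(Y1,X1),X1,nil),X1),  node(3,2,e) =?= node(3,Y1,e).
Decompose node/3: nil =?= nil,  Q =?= node(h(Y1,X1),X1,nil),  Y1 =?= X1.
Delete trivial equation nil =?= nil.
Bind Q := node(h(Y1,X1),X1,nil); no other remaining equation mentions Q.
Bind Y1 := X1; substituting into the remaining equation gives: node(3,2,e) =?= node(3,X1,e). Substituting into the earlier binding gives Q := node(h(X1,X1),X1,nil).
Decompose node/3: 3 =?= 3,  2 =?= X1,  e =?= e.
Delete trivial equation 3 =?= 3.
Bind X1 := 2; no other remaining equation mentions X1. Substituting into the earlier bindings gives Q := node(h(2,2),2,nil), Y1 := 2.
Delete trivial equation e =?= e.
MGU = { Q -> node(h(2,2),2,nil), Y1 -> 2, X1 -> 2 }, so Q -> node(h(2,2),2,nil).

node(h(2,2),2,nil)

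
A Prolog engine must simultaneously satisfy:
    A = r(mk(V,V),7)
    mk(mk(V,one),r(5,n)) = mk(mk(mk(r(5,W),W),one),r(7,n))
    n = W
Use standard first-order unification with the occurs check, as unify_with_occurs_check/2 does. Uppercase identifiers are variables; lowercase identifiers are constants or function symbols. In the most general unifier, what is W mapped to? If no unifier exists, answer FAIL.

FAIL

Bind A := r(mk(V,V),7); no other remaining equation mentions A.
Decompose mk/2: mk(V,one) = mk(mk(r(5,W),W),one),  r(5,n) = r(7,n).
Decompose mk/2: V = mk(r(5,W),W),  one = one.
Bind V := mk(r(5,W),W); no other remaining equation mentions V. Substituting into the earlier binding gives A := r(mk(mk(r(5,W),W),mk(r(5,W),W)),7).
Delete trivial equation one = one.
Decompose r/2: 5 = 7,  n = n.
Clash: constants 5 and 7 differ; no unifier exists.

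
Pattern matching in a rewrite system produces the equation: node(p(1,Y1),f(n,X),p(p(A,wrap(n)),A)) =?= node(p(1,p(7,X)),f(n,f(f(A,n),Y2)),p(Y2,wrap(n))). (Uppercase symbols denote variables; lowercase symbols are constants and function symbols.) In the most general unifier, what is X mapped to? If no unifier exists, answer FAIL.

f(f(wrap(n),n),p(wrap(n),wrap(n)))

Decompose node/3: p(1,Y1) =?= p(1,p(7,X)),  f(n,X) =?= f(n,f(f(A,n),Y2)),  p(p(A,wrap(n)),A) =?= p(Y2,wrap(n)).
Decompose p/2: 1 =?= 1,  Y1 =?= p(7,X).
Delete trivial equation 1 =?= 1.
Bind Y1 := p(7,X); no other remaining equation mentions Y1.
Decompose f/2: n =?= n,  X =?= f(f(A,n),Y2).
Delete trivial equation n =?= n.
Bind X := f(f(A,n),Y2); no other remaining equation mentions X. Substituting into the earlier binding gives Y1 := p(7,f(f(A,n),Y2)).
Decompose p/2: p(A,wrap(n)) =?= Y2,  A =?= wrap(n).
Bind Y2 := p(A,wrap(n)); no other remaining equation mentions Y2. Substituting into the earlier bindings gives Y1 := p(7,f(f(A,n),p(A,wrap(n)))), X := f(f(A,n),p(A,wrap(n))).
Bind A := wrap(n). Substituting into the earlier bindings gives Y1 := p(7,f(f(wrap(n),n),p(wrap(n),wrap(n)))), X := f(f(wrap(n),n),p(wrap(n),wrap(n))), Y2 := p(wrap(n),wrap(n)).
MGU = { Y1 -> p(7,f(f(wrap(n),n),p(wrap(n),wrap(n)))), X -> f(f(wrap(n),n),p(wrap(n),wrap(n))), Y2 -> p(wrap(n),wrap(n)), A -> wrap(n) }, so X -> f(f(wrap(n),n),p(wrap(n),wrap(n))).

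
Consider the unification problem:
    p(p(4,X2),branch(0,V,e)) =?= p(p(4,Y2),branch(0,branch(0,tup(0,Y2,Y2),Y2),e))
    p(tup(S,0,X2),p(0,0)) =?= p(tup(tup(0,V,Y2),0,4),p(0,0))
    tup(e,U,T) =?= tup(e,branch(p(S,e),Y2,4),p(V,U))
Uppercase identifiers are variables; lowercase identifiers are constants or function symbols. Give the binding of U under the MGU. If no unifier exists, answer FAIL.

branch(p(tup(0,branch(0,tup(0,4,4),4),4),e),4,4)

Decompose p/2: p(4,X2) =?= p(4,Y2),  branch(0,V,e) =?= branch(0,branch(0,tup(0,Y2,Y2),Y2),e).
Decompose p/2: 4 =?= 4,  X2 =?= Y2.
Delete trivial equation 4 =?= 4.
Bind X2 := Y2; substituting into the one remaining equation that mentions X2 gives: p(tup(S,0,Y2),p(0,0)) =?= p(tup(tup(0,V,Y2),0,4),p(0,0)).
Decompose branch/3: 0 =?= 0,  V =?= branch(0,tup(0,Y2,Y2),Y2),  e =?= e.
Delete trivial equation 0 =?= 0.
Bind V := branch(0,tup(0,Y2,Y2),Y2); substituting into the 2 remaining equations that mention V gives: p(tup(S,0,Y2),p(0,0)) =?= p(tup(tup(0,branch(0,tup(0,Y2,Y2),Y2),Y2),0,4),p(0,0)),  tup(e,U,T) =?= tup(e,branch(p(S,e),Y2,4),p(branch(0,tup(0,Y2,Y2),Y2),U)).
Delete trivial equation e =?= e.
Decompose p/2: tup(S,0,Y2) =?= tup(tup(0,branch(0,tup(0,Y2,Y2),Y2),Y2),0,4),  p(0,0) =?= p(0,0).
Decompose tup/3: S =?= tup(0,branch(0,tup(0,Y2,Y2),Y2),Y2),  0 =?= 0,  Y2 =?= 4.
Bind S := tup(0,branch(0,tup(0,Y2,Y2),Y2),Y2); substituting into the one remaining equation that mentions S gives: tup(e,U,T) =?= tup(e,branch(p(tup(0,branch(0,tup(0,Y2,Y2),Y2),Y2),e),Y2,4),p(branch(0,tup(0,Y2,Y2),Y2),U)).
Delete trivial equation 0 =?= 0.
Bind Y2 := 4; substituting into the one remaining equation that mentions Y2 gives: tup(e,U,T) =?= tup(e,branch(p(tup(0,branch(0,tup(0,4,4),4),4),e),4,4),p(branch(0,tup(0,4,4),4),U)). Substituting into the earlier bindings gives X2 := 4, V := branch(0,tup(0,4,4),4), S := tup(0,branch(0,tup(0,4,4),4),4).
Delete trivial equation p(0,0) =?= p(0,0).
Decompose tup/3: e =?= e,  U =?= branch(p(tup(0,branch(0,tup(0,4,4),4),4),e),4,4),  T =?= p(branch(0,tup(0,4,4),4),U).
Delete trivial equation e =?= e.
Bind U := branch(p(tup(0,branch(0,tup(0,4,4),4),4),e),4,4); substituting into the remaining equation gives: T =?= p(branch(0,tup(0,4,4),4),branch(p(tup(0,branch(0,tup(0,4,4),4),4),e),4,4)).
Bind T := p(branch(0,tup(0,4,4),4),branch(p(tup(0,branch(0,tup(0,4,4),4),4),e),4,4)).
MGU = { X2 -> 4, V -> branch(0,tup(0,4,4),4), S -> tup(0,branch(0,tup(0,4,4),4),4), Y2 -> 4, U -> branch(p(tup(0,branch(0,tup(0,4,4),4),4),e),4,4), T -> p(branch(0,tup(0,4,4),4),branch(p(tup(0,branch(0,tup(0,4,4),4),4),e),4,4)) }, so U -> branch(p(tup(0,branch(0,tup(0,4,4),4),4),e),4,4).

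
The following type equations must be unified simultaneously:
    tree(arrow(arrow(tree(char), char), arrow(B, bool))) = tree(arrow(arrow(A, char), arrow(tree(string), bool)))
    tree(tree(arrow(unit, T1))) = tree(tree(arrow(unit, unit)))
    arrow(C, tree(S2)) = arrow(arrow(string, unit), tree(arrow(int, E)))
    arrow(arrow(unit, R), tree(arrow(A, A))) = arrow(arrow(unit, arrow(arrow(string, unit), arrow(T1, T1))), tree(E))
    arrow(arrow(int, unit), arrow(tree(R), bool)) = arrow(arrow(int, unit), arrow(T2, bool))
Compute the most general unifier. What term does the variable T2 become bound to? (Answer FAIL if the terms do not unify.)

Decompose tree/1: arrow(arrow(tree(char), char), arrow(B, bool)) = arrow(arrow(A, char), arrow(tree(string), bool)).
Decompose arrow/2: arrow(tree(char), char) = arrow(A, char),  arrow(B, bool) = arrow(tree(string), bool).
Decompose arrow/2: tree(char) = A,  char = char.
Bind A := tree(char); substituting into the one remaining equation that mentions A gives: arrow(arrow(unit, R), tree(arrow(tree(char), tree(char)))) = arrow(arrow(unit, arrow(arrow(string, unit), arrow(T1, T1))), tree(E)).
Delete trivial equation char = char.
Decompose arrow/2: B = tree(string),  bool = bool.
Bind B := tree(string); no other remaining equation mentions B.
Delete trivial equation bool = bool.
Decompose tree/1: tree(arrow(unit, T1)) = tree(arrow(unit, unit)).
Decompose tree/1: arrow(unit, T1) = arrow(unit, unit).
Decompose arrow/2: unit = unit,  T1 = unit.
Delete trivial equation unit = unit.
Bind T1 := unit; substituting into the one remaining equation that mentions T1 gives: arrow(arrow(unit, R), tree(arrow(tree(char), tree(char)))) = arrow(arrow(unit, arrow(arrow(string, unit), arrow(unit, unit))), tree(E)).
Decompose arrow/2: C = arrow(string, unit),  tree(S2) = tree(arrow(int, E)).
Bind C := arrow(string, unit); no other remaining equation mentions C.
Decompose tree/1: S2 = arrow(int, E).
Bind S2 := arrow(int, E); no other remaining equation mentions S2.
Decompose arrow/2: arrow(unit, R) = arrow(unit, arrow(arrow(string, unit), arrow(unit, unit))),  tree(arrow(tree(char), tree(char))) = tree(E).
Decompose arrow/2: unit = unit,  R = arrow(arrow(string, unit), arrow(unit, unit)).
Delete trivial equation unit = unit.
Bind R := arrow(arrow(string, unit), arrow(unit, unit)); substituting into the one remaining equation that mentions R gives: arrow(arrow(int, unit), arrow(tree(arrow(arrow(string, unit), arrow(unit, unit))), bool)) = arrow(arrow(int, unit), arrow(T2, bool)).
Decompose tree/1: arrow(tree(char), tree(char)) = E.
Bind E := arrow(tree(char), tree(char)); no other remaining equation mentions E. Substituting into the earlier binding gives S2 := arrow(int, arrow(tree(char), tree(char))).
Decompose arrow/2: arrow(int, unit) = arrow(int, unit),  arrow(tree(arrow(arrow(string, unit), arrow(unit, unit))), bool) = arrow(T2, bool).
Delete trivial equation arrow(int, unit) = arrow(int, unit).
Decompose arrow/2: tree(arrow(arrow(string, unit), arrow(unit, unit))) = T2,  bool = bool.
Bind T2 := tree(arrow(arrow(string, unit), arrow(unit, unit))); no other remaining equation mentions T2.
Delete trivial equation bool = bool.
MGU = { A ↦ tree(char), B ↦ tree(string), T1 ↦ unit, C ↦ arrow(string, unit), S2 ↦ arrow(int, arrow(tree(char), tree(char))), R ↦ arrow(arrow(string, unit), arrow(unit, unit)), E ↦ arrow(tree(char), tree(char)), T2 ↦ tree(arrow(arrow(string, unit), arrow(unit, unit))) }, so T2 ↦ tree(arrow(arrow(string, unit), arrow(unit, unit))).

tree(arrow(arrow(string, unit), arrow(unit, unit)))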